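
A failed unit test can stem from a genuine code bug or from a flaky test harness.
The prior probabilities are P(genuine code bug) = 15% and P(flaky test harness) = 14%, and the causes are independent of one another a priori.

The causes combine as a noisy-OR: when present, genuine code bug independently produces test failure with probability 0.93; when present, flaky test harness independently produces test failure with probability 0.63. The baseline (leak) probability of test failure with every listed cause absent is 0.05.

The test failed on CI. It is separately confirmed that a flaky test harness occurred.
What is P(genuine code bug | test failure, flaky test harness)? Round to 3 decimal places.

P(genuine code bug | test failure, flaky test harness) ≈ 0.210

Under noisy-OR, P(test failure | causes) = 1 − (1−0.05)·∏(1−qᵢ) over the active causes.
Numerator (weight on configurations with genuine code bug): 0.975395·0.15 = 0.146309
Denominator P(test failure | flaky test harness): 0.6485·0.85 + 0.975395·0.15 = 0.697534
P(genuine code bug | test failure, flaky test harness) = 0.146309/0.697534 ≈ 0.210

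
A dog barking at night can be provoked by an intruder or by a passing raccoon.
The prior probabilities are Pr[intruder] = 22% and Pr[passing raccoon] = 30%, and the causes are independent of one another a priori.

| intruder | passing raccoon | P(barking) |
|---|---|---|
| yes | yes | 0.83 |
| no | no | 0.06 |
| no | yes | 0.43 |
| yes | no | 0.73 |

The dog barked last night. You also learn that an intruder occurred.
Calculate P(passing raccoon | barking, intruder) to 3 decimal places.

P(passing raccoon | barking, intruder) ≈ 0.328

By total probability over both values of passing raccoon:
  P(barking | intruder) = 0.73×0.7 + 0.83×0.3
        = 0.511000 + 0.249000 = 0.760000
Keeping only the passing raccoon-present terms gives 0.249000, so
  P(passing raccoon | barking, intruder) = 0.249000 / 0.760000 ≈ 0.328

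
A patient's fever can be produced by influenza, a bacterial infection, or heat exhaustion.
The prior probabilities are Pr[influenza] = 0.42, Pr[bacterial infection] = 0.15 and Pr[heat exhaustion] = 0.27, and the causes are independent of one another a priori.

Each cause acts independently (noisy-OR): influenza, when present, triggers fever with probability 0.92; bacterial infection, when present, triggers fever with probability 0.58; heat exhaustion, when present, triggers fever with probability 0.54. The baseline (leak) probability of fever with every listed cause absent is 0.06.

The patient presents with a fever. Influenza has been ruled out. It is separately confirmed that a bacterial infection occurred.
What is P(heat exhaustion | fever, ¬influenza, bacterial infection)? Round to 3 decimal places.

Under noisy-OR, P(fever | causes) = 1 − (1−0.06)·∏(1−qᵢ) over the active causes.
By total probability over both values of heat exhaustion:
  P(fever | ¬influenza, bacterial infection) = 0.6052·0.73 + 0.818392·0.27
        = 0.441796 + 0.220966 = 0.662762
Keeping only the heat exhaustion-present terms gives 0.220966, so
  P(heat exhaustion | fever, ¬influenza, bacterial infection) = 0.220966 / 0.662762 ≈ 0.333

P(heat exhaustion | fever, ¬influenza, bacterial infection) ≈ 0.333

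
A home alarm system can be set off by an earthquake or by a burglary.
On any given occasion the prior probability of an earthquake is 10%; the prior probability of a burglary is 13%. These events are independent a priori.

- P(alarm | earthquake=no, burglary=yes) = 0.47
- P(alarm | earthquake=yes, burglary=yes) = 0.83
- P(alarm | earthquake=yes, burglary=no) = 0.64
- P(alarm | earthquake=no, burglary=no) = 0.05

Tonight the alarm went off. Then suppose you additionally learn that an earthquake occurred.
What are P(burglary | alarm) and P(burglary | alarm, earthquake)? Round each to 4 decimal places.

P(burglary | alarm) ≈ 0.4096; P(burglary | alarm, earthquake) ≈ 0.1623

Enumerate the 4 (earthquake, burglary) configurations and weight by the priors:
  P(alarm) = 0.05×0.9×0.87 + 0.47×0.9×0.13 + 0.64×0.1×0.87 + 0.83×0.1×0.13
        = 0.039150 + 0.054990 + 0.055680 + 0.010790 = 0.160610
The terms with burglary present sum to 0.065780, so
  P(burglary | alarm) = 0.065780 / 0.160610 ≈ 0.4096

Now also conditioning on earthquake=true:
Numerator (weight on configurations with burglary): 0.83×0.13 = 0.107900
Denominator P(alarm | earthquake): 0.64×0.87 + 0.83×0.13 = 0.664700
P(burglary | alarm, earthquake) = 0.107900/0.664700 ≈ 0.1623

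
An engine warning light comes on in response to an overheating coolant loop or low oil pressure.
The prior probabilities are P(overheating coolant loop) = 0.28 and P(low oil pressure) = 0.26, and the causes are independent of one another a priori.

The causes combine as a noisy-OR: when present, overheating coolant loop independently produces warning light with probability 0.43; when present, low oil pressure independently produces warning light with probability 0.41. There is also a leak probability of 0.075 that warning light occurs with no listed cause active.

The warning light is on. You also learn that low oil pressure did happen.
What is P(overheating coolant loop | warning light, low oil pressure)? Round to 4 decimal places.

Under noisy-OR, P(warning light | causes) = 1 − (1−0.075)·∏(1−qᵢ) over the active causes.
P(warning light | low oil pressure) = 0.45425*0.72 + 0.688922*0.28 = 0.327060 + 0.192898 = 0.519958
The overheating coolant loop-present share is 0.688922*0.28 = 0.192898.
P(overheating coolant loop | warning light, low oil pressure) = 0.192898 / 0.519958 ≈ 0.3710

P(overheating coolant loop | warning light, low oil pressure) ≈ 0.3710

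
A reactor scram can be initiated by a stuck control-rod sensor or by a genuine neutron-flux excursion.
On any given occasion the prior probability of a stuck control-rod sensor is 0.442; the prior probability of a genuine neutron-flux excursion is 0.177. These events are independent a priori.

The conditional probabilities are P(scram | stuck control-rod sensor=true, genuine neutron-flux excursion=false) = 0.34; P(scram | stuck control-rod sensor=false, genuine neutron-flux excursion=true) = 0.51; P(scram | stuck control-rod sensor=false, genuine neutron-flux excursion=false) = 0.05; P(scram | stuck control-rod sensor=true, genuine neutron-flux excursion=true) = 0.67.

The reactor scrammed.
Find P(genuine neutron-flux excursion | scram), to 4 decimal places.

P(genuine neutron-flux excursion | scram) ≈ 0.4121

P(scram) = 0.05×0.558×0.823 + 0.51×0.558×0.177 + 0.34×0.442×0.823 + 0.67×0.442×0.177 = 0.022962 + 0.050371 + 0.123680 + 0.052417 = 0.249430
Of this, 0.102788 comes from 0.050371 + 0.052417 (the genuine neutron-flux excursion=true cases).
So P(genuine neutron-flux excursion | scram) = 0.102788/0.249430 ≈ 0.4121.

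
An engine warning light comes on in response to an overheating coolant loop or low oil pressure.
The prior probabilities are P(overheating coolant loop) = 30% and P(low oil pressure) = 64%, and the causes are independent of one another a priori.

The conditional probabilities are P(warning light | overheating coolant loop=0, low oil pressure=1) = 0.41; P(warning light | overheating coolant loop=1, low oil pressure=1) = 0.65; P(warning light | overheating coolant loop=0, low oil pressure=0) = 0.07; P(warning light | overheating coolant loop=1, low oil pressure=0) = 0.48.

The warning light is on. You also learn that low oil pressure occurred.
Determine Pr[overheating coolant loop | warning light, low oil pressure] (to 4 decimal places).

Enumerate both values of overheating coolant loop and weight by the priors:
  P(warning light | low oil pressure) = 0.41·0.7 + 0.65·0.3
        = 0.287000 + 0.195000 = 0.482000
The terms with overheating coolant loop present sum to 0.195000, so
  P(overheating coolant loop | warning light, low oil pressure) = 0.195000 / 0.482000 ≈ 0.4046

Pr[overheating coolant loop | warning light, low oil pressure] ≈ 0.4046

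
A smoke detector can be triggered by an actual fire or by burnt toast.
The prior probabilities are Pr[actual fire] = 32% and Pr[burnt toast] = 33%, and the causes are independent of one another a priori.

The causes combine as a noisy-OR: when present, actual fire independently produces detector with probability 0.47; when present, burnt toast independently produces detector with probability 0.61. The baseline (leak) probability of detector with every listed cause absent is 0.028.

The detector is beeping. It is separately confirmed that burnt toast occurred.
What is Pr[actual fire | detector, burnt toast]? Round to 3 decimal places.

Pr[actual fire | detector, burnt toast] ≈ 0.377

Under noisy-OR, P(detector | causes) = 1 − (1−0.028)·∏(1−qᵢ) over the active causes.
P(detector | burnt toast) = 0.62092×0.68 + 0.799088×0.32 = 0.422226 + 0.255708 = 0.677934
Of this, 0.255708 comes from 0.799088×0.32 (the actual fire=true cases).
So P(actual fire | detector, burnt toast) = 0.255708/0.677934 ≈ 0.377.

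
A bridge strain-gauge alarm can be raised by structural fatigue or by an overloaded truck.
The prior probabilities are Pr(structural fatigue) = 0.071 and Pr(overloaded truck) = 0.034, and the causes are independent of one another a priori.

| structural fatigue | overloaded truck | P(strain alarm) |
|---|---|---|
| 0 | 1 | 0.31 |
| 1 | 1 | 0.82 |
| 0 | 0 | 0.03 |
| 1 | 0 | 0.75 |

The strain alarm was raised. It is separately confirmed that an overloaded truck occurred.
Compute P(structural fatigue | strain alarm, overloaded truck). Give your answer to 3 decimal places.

For the numerator, keep only structural fatigue=true terms: 0.82*0.071 = 0.058220
Denominator P(strain alarm | overloaded truck): 0.31*0.929 + 0.82*0.071 = 0.346210
P(structural fatigue | strain alarm, overloaded truck) = 0.058220/0.346210 ≈ 0.168

P(structural fatigue | strain alarm, overloaded truck) ≈ 0.168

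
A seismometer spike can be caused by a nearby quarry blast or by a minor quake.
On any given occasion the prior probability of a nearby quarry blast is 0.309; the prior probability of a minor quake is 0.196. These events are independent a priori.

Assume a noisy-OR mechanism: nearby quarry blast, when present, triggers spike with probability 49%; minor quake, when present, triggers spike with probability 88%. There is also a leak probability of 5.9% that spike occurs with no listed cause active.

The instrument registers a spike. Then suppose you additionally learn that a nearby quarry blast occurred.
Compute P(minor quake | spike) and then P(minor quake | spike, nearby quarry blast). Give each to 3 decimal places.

Under noisy-OR, P(spike | causes) = 1 − (1−0.059)·∏(1−qᵢ) over the active causes.
P(spike) = 0.059*0.691*0.804 + 0.88708*0.691*0.196 + 0.52009*0.309*0.804 + 0.942411*0.309*0.196 = 0.032778 + 0.120143 + 0.129209 + 0.057076 = 0.339206
Restricting to configurations with minor quake present: 0.120143 + 0.057076 = 0.177219.
So P(minor quake | spike) = 0.177219/0.339206 ≈ 0.522.

Now condition on the additional information:
P(spike | nearby quarry blast) = 0.52009·0.804 + 0.942411·0.196 = 0.418152 + 0.184713 = 0.602865
The minor quake-present share is 0.942411·0.196 = 0.184713.
So P(minor quake | spike, nearby quarry blast) = 0.184713/0.602865 ≈ 0.306.
Conditioning on nearby quarry blast lowers the posterior on minor quake: the classic explaining-away effect in a common-effect structure.

P(minor quake | spike) ≈ 0.522; P(minor quake | spike, nearby quarry blast) ≈ 0.306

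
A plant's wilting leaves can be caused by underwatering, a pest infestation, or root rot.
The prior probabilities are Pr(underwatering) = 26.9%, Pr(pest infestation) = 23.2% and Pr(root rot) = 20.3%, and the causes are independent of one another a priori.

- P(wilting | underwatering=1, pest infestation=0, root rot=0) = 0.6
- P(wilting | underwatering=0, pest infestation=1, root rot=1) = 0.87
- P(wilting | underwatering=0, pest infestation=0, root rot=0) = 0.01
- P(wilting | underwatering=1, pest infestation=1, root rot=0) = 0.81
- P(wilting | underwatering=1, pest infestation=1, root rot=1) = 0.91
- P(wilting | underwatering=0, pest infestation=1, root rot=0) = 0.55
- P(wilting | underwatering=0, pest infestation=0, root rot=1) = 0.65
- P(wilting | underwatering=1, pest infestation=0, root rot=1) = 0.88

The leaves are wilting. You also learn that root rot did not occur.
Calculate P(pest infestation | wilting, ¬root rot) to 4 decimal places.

P(pest infestation | wilting, ¬root rot) ≈ 0.5261

Weight on pest infestation=true, given the evidence: 0.093276 + 0.050550 = 0.143826
Denominator P(wilting | ¬root rot): 0.01*0.731*0.768 + 0.55*0.731*0.232 + 0.6*0.269*0.768 + 0.81*0.269*0.232 = 0.273395
Posterior = 0.143826 / 0.273395 ≈ 0.5261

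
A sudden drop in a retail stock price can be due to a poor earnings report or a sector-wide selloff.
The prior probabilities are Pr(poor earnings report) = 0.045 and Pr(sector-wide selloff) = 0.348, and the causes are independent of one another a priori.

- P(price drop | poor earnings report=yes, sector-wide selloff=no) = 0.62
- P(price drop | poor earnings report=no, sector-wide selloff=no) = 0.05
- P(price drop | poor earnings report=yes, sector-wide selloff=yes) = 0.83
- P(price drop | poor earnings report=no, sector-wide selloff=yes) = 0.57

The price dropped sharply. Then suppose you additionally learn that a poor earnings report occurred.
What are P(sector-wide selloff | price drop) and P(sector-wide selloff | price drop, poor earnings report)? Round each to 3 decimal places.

P(sector-wide selloff | price drop) ≈ 0.804; P(sector-wide selloff | price drop, poor earnings report) ≈ 0.417

P(price drop) = 0.05×0.955×0.652 + 0.57×0.955×0.348 + 0.62×0.045×0.652 + 0.83×0.045×0.348 = 0.031133 + 0.189434 + 0.018191 + 0.012998 = 0.251756
Restricting to configurations with sector-wide selloff present: 0.189434 + 0.012998 = 0.202432.
So P(sector-wide selloff | price drop) = 0.202432/0.251756 ≈ 0.804.

Now also conditioning on poor earnings report=true:
P(price drop | poor earnings report) = 0.62×0.652 + 0.83×0.348 = 0.404240 + 0.288840 = 0.693080
Of this, 0.288840 comes from 0.83×0.348 (the sector-wide selloff=true cases).
P(sector-wide selloff | price drop, poor earnings report) = 0.288840 / 0.693080 ≈ 0.417
The drop from 0.804 to 0.417 is the explaining-away (discounting) effect.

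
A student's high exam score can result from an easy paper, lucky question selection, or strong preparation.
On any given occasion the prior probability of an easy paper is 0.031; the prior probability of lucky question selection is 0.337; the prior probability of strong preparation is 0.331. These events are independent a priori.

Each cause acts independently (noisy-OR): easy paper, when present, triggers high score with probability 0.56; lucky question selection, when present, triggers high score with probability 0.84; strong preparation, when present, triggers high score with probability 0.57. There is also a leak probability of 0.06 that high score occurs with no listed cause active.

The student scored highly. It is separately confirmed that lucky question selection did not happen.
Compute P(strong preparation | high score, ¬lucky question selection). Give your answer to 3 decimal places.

Under noisy-OR, P(high score | causes) = 1 − (1−0.06)·∏(1−qᵢ) over the active causes.
P(high score | ¬lucky question selection) = 0.06*0.969*0.669 + 0.5958*0.969*0.331 + 0.5864*0.031*0.669 + 0.822152*0.031*0.331 = 0.038896 + 0.191096 + 0.012161 + 0.008436 = 0.250589
The strong preparation-present share is 0.191096 + 0.008436 = 0.199532.
Hence the posterior is 0.199532/0.250589 ≈ 0.796.

P(strong preparation | high score, ¬lucky question selection) ≈ 0.796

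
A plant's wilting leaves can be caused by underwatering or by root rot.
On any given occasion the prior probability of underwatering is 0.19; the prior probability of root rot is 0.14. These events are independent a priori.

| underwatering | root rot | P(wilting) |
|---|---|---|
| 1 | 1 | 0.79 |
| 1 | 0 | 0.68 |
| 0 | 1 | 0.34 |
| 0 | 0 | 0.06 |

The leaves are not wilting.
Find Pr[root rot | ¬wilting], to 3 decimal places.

By total probability over the 4 (underwatering, root rot) configurations:
  P(¬wilting) = 0.94×0.81×0.86 + 0.66×0.81×0.14 + 0.32×0.19×0.86 + 0.21×0.19×0.14
        = 0.654804 + 0.074844 + 0.052288 + 0.005586 = 0.787522
The terms with root rot present sum to 0.080430, so
  P(root rot | ¬wilting) = 0.080430 / 0.787522 ≈ 0.102

Pr[root rot | ¬wilting] ≈ 0.102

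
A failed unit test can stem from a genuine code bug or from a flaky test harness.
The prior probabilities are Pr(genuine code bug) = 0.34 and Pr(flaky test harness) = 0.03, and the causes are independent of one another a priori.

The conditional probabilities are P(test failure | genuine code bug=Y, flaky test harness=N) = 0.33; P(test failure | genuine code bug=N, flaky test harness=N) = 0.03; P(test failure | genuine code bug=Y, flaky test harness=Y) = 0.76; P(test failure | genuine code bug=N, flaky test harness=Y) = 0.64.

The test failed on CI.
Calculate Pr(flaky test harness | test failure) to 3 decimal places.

By total probability over the 4 (genuine code bug, flaky test harness) configurations:
  P(test failure) = 0.03*0.66*0.97 + 0.64*0.66*0.03 + 0.33*0.34*0.97 + 0.76*0.34*0.03
        = 0.019206 + 0.012672 + 0.108834 + 0.007752 = 0.148464
Configurations with flaky test harness contribute 0.020424, so
  P(flaky test harness | test failure) = 0.020424 / 0.148464 ≈ 0.138

Pr(flaky test harness | test failure) ≈ 0.138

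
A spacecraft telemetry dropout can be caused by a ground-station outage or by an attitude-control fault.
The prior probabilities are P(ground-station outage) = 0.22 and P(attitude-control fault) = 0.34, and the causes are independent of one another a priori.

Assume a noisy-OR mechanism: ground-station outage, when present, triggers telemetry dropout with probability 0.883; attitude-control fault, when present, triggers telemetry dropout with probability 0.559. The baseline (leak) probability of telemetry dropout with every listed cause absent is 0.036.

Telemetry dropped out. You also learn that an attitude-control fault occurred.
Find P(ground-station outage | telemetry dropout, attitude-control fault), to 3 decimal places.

Under noisy-OR, P(telemetry dropout | causes) = 1 − (1−0.036)·∏(1−qᵢ) over the active causes.
For the numerator, keep only ground-station outage=true terms: 0.95026*0.22 = 0.209057
Normalizer over all consistent configurations: 0.574876*0.78 + 0.95026*0.22 = 0.657460
Posterior = 0.209057 / 0.657460 ≈ 0.318

P(ground-station outage | telemetry dropout, attitude-control fault) ≈ 0.318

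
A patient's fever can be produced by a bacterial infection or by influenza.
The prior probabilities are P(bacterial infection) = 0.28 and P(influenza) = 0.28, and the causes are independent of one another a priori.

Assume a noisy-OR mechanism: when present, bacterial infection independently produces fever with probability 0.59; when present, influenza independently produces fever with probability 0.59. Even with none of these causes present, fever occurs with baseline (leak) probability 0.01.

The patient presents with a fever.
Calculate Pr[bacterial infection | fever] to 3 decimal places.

Pr[bacterial infection | fever] ≈ 0.597

Under noisy-OR, P(fever | causes) = 1 − (1−0.01)·∏(1−qᵢ) over the active causes.
P(fever) = 0.01×0.72×0.72 + 0.5941×0.72×0.28 + 0.5941×0.28×0.72 + 0.833581×0.28×0.28 = 0.005184 + 0.119771 + 0.119771 + 0.065353 = 0.310079
Of this, 0.185124 comes from 0.119771 + 0.065353 (the bacterial infection=true cases).
P(bacterial infection | fever) = 0.185124 / 0.310079 ≈ 0.597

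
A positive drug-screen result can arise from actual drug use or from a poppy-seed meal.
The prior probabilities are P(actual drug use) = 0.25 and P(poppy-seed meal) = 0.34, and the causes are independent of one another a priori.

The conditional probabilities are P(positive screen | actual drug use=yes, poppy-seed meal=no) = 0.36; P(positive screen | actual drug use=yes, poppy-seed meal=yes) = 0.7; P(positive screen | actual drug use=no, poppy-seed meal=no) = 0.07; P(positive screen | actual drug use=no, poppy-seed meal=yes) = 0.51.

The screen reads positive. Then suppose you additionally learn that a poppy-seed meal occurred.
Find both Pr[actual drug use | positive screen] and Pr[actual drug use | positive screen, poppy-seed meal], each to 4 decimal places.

Pr[actual drug use | positive screen] ≈ 0.4193; Pr[actual drug use | positive screen, poppy-seed meal] ≈ 0.3139

Weight on actual drug use=true, given the evidence: 0.059400 + 0.059500 = 0.118900
Denominator P(positive screen): 0.07·0.75·0.66 + 0.51·0.75·0.34 + 0.36·0.25·0.66 + 0.7·0.25·0.34 = 0.283600
P(actual drug use | positive screen) = 0.118900/0.283600 ≈ 0.4193

With the extra evidence:
Enumerate both values of actual drug use and weight by the priors:
  P(positive screen | poppy-seed meal) = 0.51*0.75 + 0.7*0.25
        = 0.382500 + 0.175000 = 0.557500
Configurations with actual drug use contribute 0.175000, so
  P(actual drug use | positive screen, poppy-seed meal) = 0.175000 / 0.557500 ≈ 0.3139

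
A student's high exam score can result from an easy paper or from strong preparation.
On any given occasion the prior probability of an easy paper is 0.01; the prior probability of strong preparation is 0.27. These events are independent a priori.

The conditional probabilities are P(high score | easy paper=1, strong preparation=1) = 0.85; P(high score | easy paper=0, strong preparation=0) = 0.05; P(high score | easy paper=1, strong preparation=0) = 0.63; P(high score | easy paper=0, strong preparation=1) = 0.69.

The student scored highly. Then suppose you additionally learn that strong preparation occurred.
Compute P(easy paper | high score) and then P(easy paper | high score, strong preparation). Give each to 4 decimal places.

P(high score) = 0.05·0.99·0.73 + 0.69·0.99·0.27 + 0.63·0.01·0.73 + 0.85·0.01·0.27 = 0.036135 + 0.184437 + 0.004599 + 0.002295 = 0.227466
Of this, 0.006894 comes from 0.004599 + 0.002295 (the easy paper=true cases).
Hence the posterior is 0.006894/0.227466 ≈ 0.0303.

Now condition on the additional information:
For the numerator, keep only easy paper=true terms: 0.85·0.01 = 0.008500
Normalizer over all consistent configurations: 0.69·0.99 + 0.85·0.01 = 0.691600
Posterior = 0.008500 / 0.691600 ≈ 0.0123

P(easy paper | high score) ≈ 0.0303; P(easy paper | high score, strong preparation) ≈ 0.0123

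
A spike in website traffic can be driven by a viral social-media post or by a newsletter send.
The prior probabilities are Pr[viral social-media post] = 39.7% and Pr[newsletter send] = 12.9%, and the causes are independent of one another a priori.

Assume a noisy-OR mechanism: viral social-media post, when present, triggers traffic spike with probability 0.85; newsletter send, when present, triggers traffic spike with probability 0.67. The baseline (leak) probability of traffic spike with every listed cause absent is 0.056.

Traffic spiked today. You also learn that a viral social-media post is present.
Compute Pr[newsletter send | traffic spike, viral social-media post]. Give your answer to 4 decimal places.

Under noisy-OR, P(traffic spike | causes) = 1 − (1−0.056)·∏(1−qᵢ) over the active causes.
For the numerator, keep only newsletter send=true terms: 0.953272·0.129 = 0.122972
Denominator P(traffic spike | viral social-media post): 0.8584·0.871 + 0.953272·0.129 = 0.870638
P(newsletter send | traffic spike, viral social-media post) = 0.122972/0.870638 ≈ 0.1412

Pr[newsletter send | traffic spike, viral social-media post] ≈ 0.1412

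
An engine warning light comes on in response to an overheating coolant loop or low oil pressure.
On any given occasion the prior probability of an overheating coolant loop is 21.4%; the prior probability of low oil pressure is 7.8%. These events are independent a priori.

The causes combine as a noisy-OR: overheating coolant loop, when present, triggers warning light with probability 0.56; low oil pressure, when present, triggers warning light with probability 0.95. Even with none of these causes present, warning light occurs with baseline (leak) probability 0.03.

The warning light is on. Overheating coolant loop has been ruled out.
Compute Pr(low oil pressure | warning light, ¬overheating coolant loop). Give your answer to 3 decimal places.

Under noisy-OR, P(warning light | causes) = 1 − (1−0.03)·∏(1−qᵢ) over the active causes.
For the numerator, keep only low oil pressure=true terms: 0.9515*0.078 = 0.074217
Normalizer over all consistent configurations: 0.03*0.922 + 0.9515*0.078 = 0.101877
P(low oil pressure | warning light, ¬overheating coolant loop) = 0.074217/0.101877 ≈ 0.728

Pr(low oil pressure | warning light, ¬overheating coolant loop) ≈ 0.728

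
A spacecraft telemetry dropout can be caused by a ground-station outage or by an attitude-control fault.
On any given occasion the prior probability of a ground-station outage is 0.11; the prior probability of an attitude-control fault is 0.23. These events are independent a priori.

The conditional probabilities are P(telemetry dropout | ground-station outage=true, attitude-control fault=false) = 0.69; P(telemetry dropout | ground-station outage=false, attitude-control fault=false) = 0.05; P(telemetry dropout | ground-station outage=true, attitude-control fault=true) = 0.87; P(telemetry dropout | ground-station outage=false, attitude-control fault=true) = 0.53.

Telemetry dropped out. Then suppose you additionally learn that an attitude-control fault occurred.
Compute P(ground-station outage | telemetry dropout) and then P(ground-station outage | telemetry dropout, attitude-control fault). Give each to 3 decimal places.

P(ground-station outage | telemetry dropout) ≈ 0.360; P(ground-station outage | telemetry dropout, attitude-control fault) ≈ 0.169

For the numerator, keep only ground-station outage=true terms: 0.058443 + 0.022011 = 0.080454
The normalizing constant is 0.05×0.89×0.77 + 0.53×0.89×0.23 + 0.69×0.11×0.77 + 0.87×0.11×0.23 = 0.223210
Posterior = 0.080454 / 0.223210 ≈ 0.360

With the extra evidence:
Enumerate both values of ground-station outage and weight by the priors:
  P(telemetry dropout | attitude-control fault) = 0.53·0.89 + 0.87·0.11
        = 0.471700 + 0.095700 = 0.567400
The terms with ground-station outage present sum to 0.095700, so
  P(ground-station outage | telemetry dropout, attitude-control fault) = 0.095700 / 0.567400 ≈ 0.169
Conditioning on attitude-control fault lowers the posterior on ground-station outage: the classic explaining-away effect in a common-effect structure.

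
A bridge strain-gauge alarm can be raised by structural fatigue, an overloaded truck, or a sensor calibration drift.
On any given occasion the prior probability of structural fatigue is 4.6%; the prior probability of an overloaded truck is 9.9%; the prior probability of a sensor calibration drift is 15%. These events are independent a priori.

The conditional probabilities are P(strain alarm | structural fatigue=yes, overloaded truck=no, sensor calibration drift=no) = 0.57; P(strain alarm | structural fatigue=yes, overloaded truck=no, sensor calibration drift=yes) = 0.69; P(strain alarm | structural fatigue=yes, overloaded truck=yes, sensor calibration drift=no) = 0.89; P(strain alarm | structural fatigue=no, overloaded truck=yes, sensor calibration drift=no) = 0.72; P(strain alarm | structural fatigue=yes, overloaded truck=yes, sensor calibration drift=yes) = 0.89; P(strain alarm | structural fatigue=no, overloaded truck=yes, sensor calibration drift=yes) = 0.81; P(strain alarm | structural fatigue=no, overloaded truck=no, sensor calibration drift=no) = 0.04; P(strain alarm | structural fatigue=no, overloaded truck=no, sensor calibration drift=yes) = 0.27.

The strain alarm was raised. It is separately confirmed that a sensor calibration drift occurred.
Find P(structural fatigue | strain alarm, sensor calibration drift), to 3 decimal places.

By total probability over the 4 (structural fatigue, overloaded truck) configurations:
  P(strain alarm | sensor calibration drift) = 0.27*0.954*0.901 + 0.81*0.954*0.099 + 0.69*0.046*0.901 + 0.89*0.046*0.099
        = 0.232080 + 0.076501 + 0.028598 + 0.004053 = 0.341232
Keeping only the structural fatigue-present terms gives 0.032651, so
  P(structural fatigue | strain alarm, sensor calibration drift) = 0.032651 / 0.341232 ≈ 0.096

P(structural fatigue | strain alarm, sensor calibration drift) ≈ 0.096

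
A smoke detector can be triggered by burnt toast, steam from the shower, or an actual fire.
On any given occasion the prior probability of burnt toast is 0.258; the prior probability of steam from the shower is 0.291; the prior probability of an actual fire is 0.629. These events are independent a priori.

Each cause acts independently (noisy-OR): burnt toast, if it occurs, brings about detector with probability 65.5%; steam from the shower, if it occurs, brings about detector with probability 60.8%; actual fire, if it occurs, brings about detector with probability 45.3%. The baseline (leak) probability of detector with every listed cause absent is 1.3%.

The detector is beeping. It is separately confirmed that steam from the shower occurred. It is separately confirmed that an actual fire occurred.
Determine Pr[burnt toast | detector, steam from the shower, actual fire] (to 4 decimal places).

Under noisy-OR, P(detector | causes) = 1 − (1−0.013)·∏(1−qᵢ) over the active causes.
By total probability over both values of burnt toast:
  P(detector | steam from the shower, actual fire) = 0.788364*0.742 + 0.926985*0.258
        = 0.584966 + 0.239162 = 0.824128
Keeping only the burnt toast-present terms gives 0.239162, so
  P(burnt toast | detector, steam from the shower, actual fire) = 0.239162 / 0.824128 ≈ 0.2902

Pr[burnt toast | detector, steam from the shower, actual fire] ≈ 0.2902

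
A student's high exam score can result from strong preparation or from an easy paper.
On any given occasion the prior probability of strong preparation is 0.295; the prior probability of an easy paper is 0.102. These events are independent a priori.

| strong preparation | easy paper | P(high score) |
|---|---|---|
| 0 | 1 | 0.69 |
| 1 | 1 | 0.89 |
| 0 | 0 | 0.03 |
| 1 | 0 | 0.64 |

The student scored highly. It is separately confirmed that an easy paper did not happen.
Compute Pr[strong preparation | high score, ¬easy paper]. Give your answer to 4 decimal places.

Pr[strong preparation | high score, ¬easy paper] ≈ 0.8993

P(high score | ¬easy paper) = 0.03·0.705 + 0.64·0.295 = 0.021150 + 0.188800 = 0.209950
Restricting to configurations with strong preparation present: 0.64·0.295 = 0.188800.
So P(strong preparation | high score, ¬easy paper) = 0.188800/0.209950 ≈ 0.8993.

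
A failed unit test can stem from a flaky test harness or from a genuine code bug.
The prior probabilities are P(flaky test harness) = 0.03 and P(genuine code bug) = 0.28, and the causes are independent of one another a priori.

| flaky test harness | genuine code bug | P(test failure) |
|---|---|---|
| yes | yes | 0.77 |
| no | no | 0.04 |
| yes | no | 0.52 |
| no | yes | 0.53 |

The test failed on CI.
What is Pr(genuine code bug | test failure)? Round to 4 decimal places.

Pr(genuine code bug | test failure) ≈ 0.7934

P(test failure) = 0.04×0.97×0.72 + 0.53×0.97×0.28 + 0.52×0.03×0.72 + 0.77×0.03×0.28 = 0.027936 + 0.143948 + 0.011232 + 0.006468 = 0.189584
Restricting to configurations with genuine code bug present: 0.143948 + 0.006468 = 0.150416.
So P(genuine code bug | test failure) = 0.150416/0.189584 ≈ 0.7934.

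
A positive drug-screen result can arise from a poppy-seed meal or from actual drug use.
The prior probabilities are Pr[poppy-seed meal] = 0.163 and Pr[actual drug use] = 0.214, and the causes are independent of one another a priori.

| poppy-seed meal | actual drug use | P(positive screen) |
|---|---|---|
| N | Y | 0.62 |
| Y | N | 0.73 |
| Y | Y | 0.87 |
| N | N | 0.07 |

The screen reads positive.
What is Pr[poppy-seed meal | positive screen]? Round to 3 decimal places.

Enumerate the 4 (poppy-seed meal, actual drug use) configurations and weight by the priors:
  P(positive screen) = 0.07*0.837*0.786 + 0.62*0.837*0.214 + 0.73*0.163*0.786 + 0.87*0.163*0.214
        = 0.046052 + 0.111053 + 0.093526 + 0.030347 = 0.280978
The terms with poppy-seed meal present sum to 0.123873, so
  P(poppy-seed meal | positive screen) = 0.123873 / 0.280978 ≈ 0.441

Pr[poppy-seed meal | positive screen] ≈ 0.441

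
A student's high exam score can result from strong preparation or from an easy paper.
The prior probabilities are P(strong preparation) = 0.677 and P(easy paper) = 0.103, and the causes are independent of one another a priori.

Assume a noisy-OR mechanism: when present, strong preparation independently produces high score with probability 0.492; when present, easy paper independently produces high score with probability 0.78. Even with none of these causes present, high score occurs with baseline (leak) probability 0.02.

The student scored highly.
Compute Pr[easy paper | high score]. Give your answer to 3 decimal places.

Pr[easy paper | high score] ≈ 0.221

Under noisy-OR, P(high score | causes) = 1 − (1−0.02)·∏(1−qᵢ) over the active causes.
Sum P(high score|·) weighted by the priors over the 4 (strong preparation, easy paper) configurations:
  P(high score) = 0.02*0.323*0.897 + 0.7844*0.323*0.103 + 0.50216*0.677*0.897 + 0.890475*0.677*0.103
        = 0.005795 + 0.026096 + 0.304946 + 0.062094 = 0.398931
The terms with easy paper present sum to 0.088190, so
  P(easy paper | high score) = 0.088190 / 0.398931 ≈ 0.221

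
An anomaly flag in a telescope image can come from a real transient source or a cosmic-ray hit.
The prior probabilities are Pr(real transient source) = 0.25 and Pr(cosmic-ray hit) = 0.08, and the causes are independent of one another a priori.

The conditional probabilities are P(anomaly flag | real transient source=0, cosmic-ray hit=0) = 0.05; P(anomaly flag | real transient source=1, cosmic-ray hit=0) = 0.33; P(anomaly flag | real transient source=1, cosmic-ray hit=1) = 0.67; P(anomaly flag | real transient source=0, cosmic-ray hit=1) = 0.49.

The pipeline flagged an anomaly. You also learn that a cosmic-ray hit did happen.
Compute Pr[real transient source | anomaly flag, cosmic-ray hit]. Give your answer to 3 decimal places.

Pr[real transient source | anomaly flag, cosmic-ray hit] ≈ 0.313

Numerator (weight on configurations with real transient source): 0.67×0.25 = 0.167500
The normalizing constant is 0.49×0.75 + 0.67×0.25 = 0.535000
Posterior = 0.167500 / 0.535000 ≈ 0.313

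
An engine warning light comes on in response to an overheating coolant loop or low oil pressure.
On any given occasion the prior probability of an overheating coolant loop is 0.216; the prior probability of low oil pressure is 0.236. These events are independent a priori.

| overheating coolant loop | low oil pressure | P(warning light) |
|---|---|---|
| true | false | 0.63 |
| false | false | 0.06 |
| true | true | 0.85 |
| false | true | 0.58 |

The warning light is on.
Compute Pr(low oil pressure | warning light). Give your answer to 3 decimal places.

P(warning light) = 0.06·0.784·0.764 + 0.58·0.784·0.236 + 0.63·0.216·0.764 + 0.85·0.216·0.236 = 0.035939 + 0.107314 + 0.103965 + 0.043330 = 0.290548
Restricting to configurations with low oil pressure present: 0.107314 + 0.043330 = 0.150644.
P(low oil pressure | warning light) = 0.150644 / 0.290548 ≈ 0.518

Pr(low oil pressure | warning light) ≈ 0.518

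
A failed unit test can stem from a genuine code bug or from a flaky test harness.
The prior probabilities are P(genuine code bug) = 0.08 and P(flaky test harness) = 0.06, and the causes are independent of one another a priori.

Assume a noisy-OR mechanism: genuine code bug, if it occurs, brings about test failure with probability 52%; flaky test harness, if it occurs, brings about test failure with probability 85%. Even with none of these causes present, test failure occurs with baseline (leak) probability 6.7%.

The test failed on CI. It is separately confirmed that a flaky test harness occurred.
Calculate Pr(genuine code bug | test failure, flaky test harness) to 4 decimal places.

Pr(genuine code bug | test failure, flaky test harness) ≈ 0.0862

Under noisy-OR, P(test failure | causes) = 1 − (1−0.067)·∏(1−qᵢ) over the active causes.
Enumerate both values of genuine code bug and weight by the priors:
  P(test failure | flaky test harness) = 0.86005×0.92 + 0.932824×0.08
        = 0.791246 + 0.074626 = 0.865872
Configurations with genuine code bug contribute 0.074626, so
  P(genuine code bug | test failure, flaky test harness) = 0.074626 / 0.865872 ≈ 0.0862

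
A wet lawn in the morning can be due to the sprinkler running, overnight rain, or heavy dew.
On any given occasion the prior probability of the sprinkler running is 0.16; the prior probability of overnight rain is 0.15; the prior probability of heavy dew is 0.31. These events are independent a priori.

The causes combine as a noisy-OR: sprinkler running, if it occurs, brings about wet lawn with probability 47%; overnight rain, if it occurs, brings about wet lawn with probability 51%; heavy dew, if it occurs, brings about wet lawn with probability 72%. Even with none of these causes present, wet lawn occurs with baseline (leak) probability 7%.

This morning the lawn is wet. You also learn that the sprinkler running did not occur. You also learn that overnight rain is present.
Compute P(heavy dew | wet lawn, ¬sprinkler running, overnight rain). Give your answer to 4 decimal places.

P(heavy dew | wet lawn, ¬sprinkler running, overnight rain) ≈ 0.4186

Under noisy-OR, P(wet lawn | causes) = 1 − (1−0.07)·∏(1−qᵢ) over the active causes.
For the numerator, keep only heavy dew=true terms: 0.872404×0.31 = 0.270445
Denominator P(wet lawn | ¬sprinkler running, overnight rain): 0.5443×0.69 + 0.872404×0.31 = 0.646012
Posterior = 0.270445 / 0.646012 ≈ 0.4186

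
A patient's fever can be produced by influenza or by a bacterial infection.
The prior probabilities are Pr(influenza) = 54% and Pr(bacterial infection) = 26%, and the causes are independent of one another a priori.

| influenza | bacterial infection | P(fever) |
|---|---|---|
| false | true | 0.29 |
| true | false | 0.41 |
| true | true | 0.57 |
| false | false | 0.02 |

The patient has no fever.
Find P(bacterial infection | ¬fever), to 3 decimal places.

For the numerator, keep only bacterial infection=true terms: 0.084916 + 0.060372 = 0.145288
Denominator P(¬fever): 0.98*0.46*0.74 + 0.71*0.46*0.26 + 0.59*0.54*0.74 + 0.43*0.54*0.26 = 0.714644
Posterior = 0.145288 / 0.714644 ≈ 0.203

P(bacterial infection | ¬fever) ≈ 0.203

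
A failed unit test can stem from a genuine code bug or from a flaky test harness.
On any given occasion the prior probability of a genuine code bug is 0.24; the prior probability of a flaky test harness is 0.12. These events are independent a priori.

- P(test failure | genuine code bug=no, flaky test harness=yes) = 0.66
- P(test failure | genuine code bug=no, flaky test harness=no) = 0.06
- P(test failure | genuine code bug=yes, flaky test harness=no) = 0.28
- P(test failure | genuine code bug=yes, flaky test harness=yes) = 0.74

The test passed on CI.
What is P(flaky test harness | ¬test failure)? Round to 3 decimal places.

P(flaky test harness | ¬test failure) ≈ 0.047

For the numerator, keep only flaky test harness=true terms: 0.031008 + 0.007488 = 0.038496
Denominator P(¬test failure): 0.94×0.76×0.88 + 0.34×0.76×0.12 + 0.72×0.24×0.88 + 0.26×0.24×0.12 = 0.819232
Posterior = 0.038496 / 0.819232 ≈ 0.047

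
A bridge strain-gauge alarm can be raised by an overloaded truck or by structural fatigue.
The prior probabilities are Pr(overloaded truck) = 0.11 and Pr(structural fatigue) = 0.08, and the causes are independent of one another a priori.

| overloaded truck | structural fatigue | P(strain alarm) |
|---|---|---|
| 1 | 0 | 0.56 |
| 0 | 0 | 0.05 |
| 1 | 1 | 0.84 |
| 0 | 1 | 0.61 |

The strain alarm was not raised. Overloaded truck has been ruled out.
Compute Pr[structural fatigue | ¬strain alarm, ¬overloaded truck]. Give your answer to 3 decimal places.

Pr[structural fatigue | ¬strain alarm, ¬overloaded truck] ≈ 0.034

Numerator (weight on configurations with structural fatigue): 0.39×0.08 = 0.031200
Denominator P(¬strain alarm | ¬overloaded truck): 0.95×0.92 + 0.39×0.08 = 0.905200
Posterior = 0.031200 / 0.905200 ≈ 0.034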